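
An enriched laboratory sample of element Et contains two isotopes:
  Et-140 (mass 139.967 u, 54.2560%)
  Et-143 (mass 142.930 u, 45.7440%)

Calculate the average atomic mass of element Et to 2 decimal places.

Ar = Σ fᵢ·mᵢ = 0.542560 × 139.967 + 0.457440 × 142.930
= 75.9405 + 65.3819 = 141.3224 u

141.32 u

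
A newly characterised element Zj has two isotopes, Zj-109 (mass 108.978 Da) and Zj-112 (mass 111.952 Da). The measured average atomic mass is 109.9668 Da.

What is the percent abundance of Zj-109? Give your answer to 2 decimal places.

Let x be the fractional abundance of Zj-109; then Zj-112 has abundance 1 − x.
108.978·x + 111.952·(1 − x) = 109.9668
(108.978 − 111.952)·x = 109.9668 − 111.952
x = -1.9852 / -2.974 = 0.66752 → 66.75% Zj-109, 33.25% Zj-112.

66.75%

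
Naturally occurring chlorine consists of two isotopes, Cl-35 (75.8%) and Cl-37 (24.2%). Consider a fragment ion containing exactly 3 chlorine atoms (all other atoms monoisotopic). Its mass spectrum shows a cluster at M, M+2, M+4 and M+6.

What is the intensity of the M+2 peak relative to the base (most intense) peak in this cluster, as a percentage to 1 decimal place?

95.8%

Term probabilities: M 0.4355, M+2 0.4171, M+4 0.1332, M+6 0.0142. Base peak = M.
P(M) = C(3,0) × 0.758^3 × 0.242^0 = 1 × 0.43551951 × 1.0000 = 0.435520 (base)
P(M+2) = C(3,1) × 0.758^2 × 0.242^1 = 3 × 0.574564 × 0.2420 = 0.417133
Relative intensity = 0.417133 / 0.435520 × 100 = 95.8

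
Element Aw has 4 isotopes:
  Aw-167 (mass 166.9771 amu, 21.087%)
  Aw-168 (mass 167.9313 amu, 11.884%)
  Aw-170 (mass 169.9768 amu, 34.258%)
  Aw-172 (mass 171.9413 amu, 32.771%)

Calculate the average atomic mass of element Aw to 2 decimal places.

Average mass = Σ (abundance × isotope mass) = 0.21087 × 166.9771 + 0.11884 × 167.9313 + 0.34258 × 169.9768 + 0.32771 × 171.9413
= 35.21046 + 19.95696 + 58.23065 + 56.34688 = 169.74495 amu

169.74 amu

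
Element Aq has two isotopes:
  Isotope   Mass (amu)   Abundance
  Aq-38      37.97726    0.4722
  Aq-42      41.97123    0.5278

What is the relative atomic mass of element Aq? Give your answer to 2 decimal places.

40.09 amu

Weight each isotope mass by its fractional abundance: 0.4722 × 37.97726 + 0.5278 × 41.97123
= 17.932862 + 22.152415 = 40.085277 amu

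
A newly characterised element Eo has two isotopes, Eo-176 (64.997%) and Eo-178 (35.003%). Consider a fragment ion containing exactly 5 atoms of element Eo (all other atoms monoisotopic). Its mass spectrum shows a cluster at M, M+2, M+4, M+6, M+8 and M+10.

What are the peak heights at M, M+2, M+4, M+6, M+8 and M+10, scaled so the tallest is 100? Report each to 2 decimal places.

34.48 : 92.84 : 100.00 : 53.85 : 14.50 : 1.56

Expanding (0.64997 + 0.35003)^5:
P(M) = 0.64997^5 = 0.116002
P(M+2) = 5 × 0.64997^4 × 0.35003^1 = 0.312355
P(M+4) = 10 × 0.64997^3 × 0.35003^2 = 0.336427
P(M+6) = 10 × 0.64997^2 × 0.35003^3 = 0.181177
P(M+8) = 5 × 0.64997^1 × 0.35003^4 = 0.048785
P(M+10) = 0.35003^5 = 0.005254
The M+4 peak is largest (0.336427); scaling to 100 gives 34.48 : 92.84 : 100.00 : 53.85 : 14.50 : 1.56.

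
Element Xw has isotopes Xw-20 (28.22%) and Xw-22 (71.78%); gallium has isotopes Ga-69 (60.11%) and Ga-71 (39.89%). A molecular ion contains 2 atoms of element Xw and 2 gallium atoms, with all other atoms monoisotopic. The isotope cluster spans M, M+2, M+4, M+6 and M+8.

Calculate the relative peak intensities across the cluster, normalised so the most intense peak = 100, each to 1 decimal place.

7.3 : 47.0 : 100.0 : 79.3 : 20.9

Element Xw pattern (n=2): 0.07963684 : 0.40512632 : 0.51523684
Gallium pattern (n=2): 0.36132121 : 0.47955758 : 0.15912121
Convolve the two distributions (both contribute in 2-u steps):
  M: 0.07963684×0.36132121 = 0.028774
  M+2: 0.07963684×0.47955758 + 0.40512632×0.36132121 = 0.184571
  M+4: 0.07963684×0.15912121 + 0.40512632×0.47955758 + 0.51523684×0.36132121 = 0.393119
  M+6: 0.40512632×0.15912121 + 0.51523684×0.47955758 = 0.311550
  M+8: 0.51523684×0.15912121 = 0.081985
Scale to base peak (0.393119) = 100: 7.3 : 47.0 : 100.0 : 79.3 : 20.9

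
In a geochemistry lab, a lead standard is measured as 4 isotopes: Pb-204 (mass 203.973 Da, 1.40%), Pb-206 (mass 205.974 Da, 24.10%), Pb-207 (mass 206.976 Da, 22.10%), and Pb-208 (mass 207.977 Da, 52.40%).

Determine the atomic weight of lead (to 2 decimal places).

207.22 Da

Average mass = Σ (abundance × isotope mass) = 0.0140 × 203.973 + 0.2410 × 205.974 + 0.2210 × 206.976 + 0.5240 × 207.977
= 2.8556 + 49.6397 + 45.7417 + 108.9799 = 207.2169 Da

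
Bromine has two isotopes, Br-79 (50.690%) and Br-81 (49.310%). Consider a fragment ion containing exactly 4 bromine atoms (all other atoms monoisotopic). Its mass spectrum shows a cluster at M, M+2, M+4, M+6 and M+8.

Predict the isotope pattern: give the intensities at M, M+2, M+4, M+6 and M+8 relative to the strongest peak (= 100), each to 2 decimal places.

17.61 : 68.53 : 100.00 : 64.85 : 15.77

The 4 Br atoms are independent, so intensities follow the terms of (0.50690 + 0.49310)^4.
P(M) = 0.50690^4 = 0.066022
P(M+2) = 4 × 0.50690^3 × 0.49310^1 = 0.256899
P(M+4) = 6 × 0.50690^2 × 0.49310^2 = 0.374857
P(M+6) = 4 × 0.50690^1 × 0.49310^3 = 0.243101
P(M+8) = 0.49310^4 = 0.059121
The M+4 peak is largest (0.374857); scaling to 100 gives 17.61 : 68.53 : 100.00 : 64.85 : 15.77.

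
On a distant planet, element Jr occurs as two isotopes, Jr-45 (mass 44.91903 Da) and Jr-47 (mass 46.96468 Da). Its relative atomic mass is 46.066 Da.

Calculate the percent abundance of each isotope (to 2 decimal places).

Let x be the fractional abundance of Jr-45; then Jr-47 has abundance 1 − x.
44.91903·x + 46.96468·(1 − x) = 46.066
(44.91903 − 46.96468)·x = 46.066 − 46.96468
x = -0.89868 / -2.04565 = 0.43931 → 43.93% Jr-45, 56.07% Jr-47.

Jr-45: 43.93%, Jr-47: 56.07%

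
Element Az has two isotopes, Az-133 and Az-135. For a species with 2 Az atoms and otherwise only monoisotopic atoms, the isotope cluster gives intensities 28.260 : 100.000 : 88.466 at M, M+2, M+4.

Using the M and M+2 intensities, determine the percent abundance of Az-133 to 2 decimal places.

If p is the fraction of Az that is Az-133, then I(M+2)/I(M) = [C(2,1)·p^1·(1−p)] / p^2 = 2·(1−p)/p = 100.000/28.260 = 3.5386
(1−p)/p = 3.5386/2 = 1.7693  ⇒  p = 1/(1 + 1.7693) = 0.3611
Az-133: 36.11%, Az-135: 63.89%.

36.11%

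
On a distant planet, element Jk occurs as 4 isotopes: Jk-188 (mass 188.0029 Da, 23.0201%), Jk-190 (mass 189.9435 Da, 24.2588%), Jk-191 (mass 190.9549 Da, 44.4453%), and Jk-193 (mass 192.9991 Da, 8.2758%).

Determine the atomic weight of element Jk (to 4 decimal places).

Ar = Σ fᵢ·mᵢ = 0.230201 × 188.0029 + 0.242588 × 189.9435 + 0.444453 × 190.9549 + 0.082758 × 192.9991
= 43.27846 + 46.07801 + 84.87048 + 15.97222 = 190.19917 Da

190.1992 Da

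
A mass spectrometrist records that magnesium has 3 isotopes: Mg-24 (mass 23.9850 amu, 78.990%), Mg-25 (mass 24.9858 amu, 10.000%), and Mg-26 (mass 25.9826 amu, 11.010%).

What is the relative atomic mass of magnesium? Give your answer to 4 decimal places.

24.3050 amu

Ar = Σ fᵢ·mᵢ = 0.78990 × 23.9850 + 0.10000 × 24.9858 + 0.11010 × 25.9826
= 18.94575 + 2.49858 + 2.86068 = 24.30501 amu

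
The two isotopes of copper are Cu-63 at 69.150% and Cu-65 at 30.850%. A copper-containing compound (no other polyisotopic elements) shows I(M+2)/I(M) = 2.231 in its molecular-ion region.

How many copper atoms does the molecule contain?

The M+2/M ratio from n Cu atoms is n · q/p = n · 0.30850/0.69150.
n = 2.231 × 0.69150/0.30850 = 5.00 ≈ 5

5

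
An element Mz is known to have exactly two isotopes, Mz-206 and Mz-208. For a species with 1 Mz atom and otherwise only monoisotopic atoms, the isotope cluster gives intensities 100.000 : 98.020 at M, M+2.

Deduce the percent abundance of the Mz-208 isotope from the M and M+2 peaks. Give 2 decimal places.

49.50%

Write p for the Mz-206 fraction. I(M+2)/I(M) = [C(1,1)·p^0·(1−p)] / p^1 = 1·(1−p)/p = 98.020/100.000 = 0.9802
(1−p)/p = 0.9802/1 = 0.9802  ⇒  p = 1/(1 + 0.9802) = 0.5050
Mz-206: 50.50%, Mz-208: 49.50%.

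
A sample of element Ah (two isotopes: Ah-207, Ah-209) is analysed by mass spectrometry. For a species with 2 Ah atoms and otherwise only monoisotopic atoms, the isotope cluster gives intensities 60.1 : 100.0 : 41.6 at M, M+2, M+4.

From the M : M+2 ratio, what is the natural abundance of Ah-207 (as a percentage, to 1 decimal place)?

If p is the fraction of Ah that is Ah-207, then I(M+2)/I(M) = [C(2,1)·p^1·(1−p)] / p^2 = 2·(1−p)/p = 100.0/60.1 = 1.6639
(1−p)/p = 1.6639/2 = 0.8319  ⇒  p = 1/(1 + 0.8319) = 0.5459
Ah-207: 54.6%, Ah-209: 45.4%.

54.6%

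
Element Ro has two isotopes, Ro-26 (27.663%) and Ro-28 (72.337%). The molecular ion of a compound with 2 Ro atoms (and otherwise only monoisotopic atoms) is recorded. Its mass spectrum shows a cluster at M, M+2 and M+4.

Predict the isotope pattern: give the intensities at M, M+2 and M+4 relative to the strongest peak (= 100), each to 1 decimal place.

14.6 : 76.5 : 100.0

The 2 Ro atoms are independent, so intensities follow the terms of (0.27663 + 0.72337)^2.
P(M) = 0.27663^2 = 0.076524
P(M+2) = 2 × 0.27663^1 × 0.72337^1 = 0.400212
P(M+4) = 0.72337^2 = 0.523264
The M+4 peak is largest (0.523264); scaling to 100 gives 14.6 : 76.5 : 100.0.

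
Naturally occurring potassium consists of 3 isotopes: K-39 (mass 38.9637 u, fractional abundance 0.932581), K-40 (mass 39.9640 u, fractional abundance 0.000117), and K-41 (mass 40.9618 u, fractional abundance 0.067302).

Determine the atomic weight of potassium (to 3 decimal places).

Average mass = Σ (abundance × isotope mass) = 0.932581 × 38.9637 + 0.000117 × 39.9640 + 0.067302 × 40.9618
= 36.33681 + 0.00468 + 2.75681 = 39.09830 u

39.098 u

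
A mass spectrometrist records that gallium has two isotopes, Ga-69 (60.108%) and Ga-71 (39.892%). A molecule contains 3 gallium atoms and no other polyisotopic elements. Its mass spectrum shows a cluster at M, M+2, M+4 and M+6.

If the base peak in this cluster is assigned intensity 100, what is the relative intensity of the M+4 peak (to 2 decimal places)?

(0.60108 + 0.39892)^3 gives M 0.2172, M+2 0.4324, M+4 0.2870, M+6 0.0635; the largest is M+2.
P(M+2) = C(3,1) × 0.60108^2 × 0.39892^1 = 3 × 0.36129717 × 0.39892 = 0.432386 (base)
P(M+4) = C(3,2) × 0.60108^1 × 0.39892^2 = 3 × 0.60108 × 0.15913717 = 0.286963
Relative intensity = 0.286963 / 0.432386 × 100 = 66.37

66.37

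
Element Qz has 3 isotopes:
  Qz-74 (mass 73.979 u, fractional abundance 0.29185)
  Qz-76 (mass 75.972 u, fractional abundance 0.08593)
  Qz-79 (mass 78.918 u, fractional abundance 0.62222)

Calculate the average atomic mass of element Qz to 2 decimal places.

77.22 u

Average mass = Σ (abundance × isotope mass) = 0.29185 × 73.979 + 0.08593 × 75.972 + 0.62222 × 78.918
= 21.5908 + 6.5283 + 49.1044 = 77.2235 u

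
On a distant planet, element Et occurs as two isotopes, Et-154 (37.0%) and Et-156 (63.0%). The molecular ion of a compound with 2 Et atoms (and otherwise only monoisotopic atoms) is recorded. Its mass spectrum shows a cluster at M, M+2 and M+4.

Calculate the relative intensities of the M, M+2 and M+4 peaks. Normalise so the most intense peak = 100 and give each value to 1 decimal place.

The 2 Et atoms are independent, so intensities follow the terms of (0.370 + 0.630)^2.
P(M) = 0.370^2 = 0.136900
P(M+2) = 2 × 0.370^1 × 0.630^1 = 0.466200
P(M+4) = 0.630^2 = 0.396900
The M+2 peak is largest (0.466200); scaling to 100 gives 29.4 : 100.0 : 85.1.

29.4 : 100.0 : 85.1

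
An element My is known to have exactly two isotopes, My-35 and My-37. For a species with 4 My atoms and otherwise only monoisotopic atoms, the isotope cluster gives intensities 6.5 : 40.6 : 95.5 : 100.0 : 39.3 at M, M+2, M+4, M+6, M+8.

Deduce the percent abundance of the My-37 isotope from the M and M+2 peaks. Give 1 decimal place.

61.0%

Write p for the My-35 fraction. I(M+2)/I(M) = [C(4,1)·p^3·(1−p)] / p^4 = 4·(1−p)/p = 40.6/6.5 = 6.2462
(1−p)/p = 6.2462/4 = 1.5615  ⇒  p = 1/(1 + 1.5615) = 0.3904
My-35: 39.0%, My-37: 61.0%.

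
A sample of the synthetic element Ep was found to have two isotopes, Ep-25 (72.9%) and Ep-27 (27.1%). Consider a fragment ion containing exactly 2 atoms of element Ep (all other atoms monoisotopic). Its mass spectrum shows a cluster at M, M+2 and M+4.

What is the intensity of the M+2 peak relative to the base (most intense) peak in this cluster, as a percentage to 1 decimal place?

74.3%

(0.729 + 0.271)^2 gives M 0.5314, M+2 0.3951, M+4 0.0734; the largest is M.
P(M) = C(2,0) × 0.729^2 × 0.271^0 = 1 × 0.531441 × 1.0000 = 0.531441 (base)
P(M+2) = C(2,1) × 0.729^1 × 0.271^1 = 2 × 0.7290 × 0.2710 = 0.395118
Relative intensity = 0.395118 / 0.531441 × 100 = 74.3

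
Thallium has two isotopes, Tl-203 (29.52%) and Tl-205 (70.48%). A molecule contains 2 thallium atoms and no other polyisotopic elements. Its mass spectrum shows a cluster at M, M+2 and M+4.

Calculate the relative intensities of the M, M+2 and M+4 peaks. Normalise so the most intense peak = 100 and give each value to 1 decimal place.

17.5 : 83.8 : 100.0

Each Tl atom is independently Tl-203 (p = 0.2952) or Tl-205 (q = 0.7048); the cluster is the binomial expansion (p + q)^2.
P(M) = 0.2952^2 = 0.087143
P(M+2) = 2 × 0.2952^1 × 0.7048^1 = 0.416114
P(M+4) = 0.7048^2 = 0.496743
The M+4 peak is largest (0.496743); scaling to 100 gives 17.5 : 83.8 : 100.0.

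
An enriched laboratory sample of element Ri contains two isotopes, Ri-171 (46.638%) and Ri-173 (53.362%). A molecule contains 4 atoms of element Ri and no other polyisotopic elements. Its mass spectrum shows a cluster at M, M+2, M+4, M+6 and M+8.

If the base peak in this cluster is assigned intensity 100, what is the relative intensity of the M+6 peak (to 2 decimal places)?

Term probabilities: M 0.0473, M+2 0.2165, M+4 0.3716, M+6 0.2835, M+8 0.0811. Base peak = M+4.
P(M+4) = C(4,2) × 0.46638^2 × 0.53362^2 = 6 × 0.2175103 × 0.2847503 = 0.371617 (base)
P(M+6) = C(4,3) × 0.46638^1 × 0.53362^3 = 4 × 0.46638 × 0.15194846 = 0.283463
Relative intensity = 0.283463 / 0.371617 × 100 = 76.28

76.28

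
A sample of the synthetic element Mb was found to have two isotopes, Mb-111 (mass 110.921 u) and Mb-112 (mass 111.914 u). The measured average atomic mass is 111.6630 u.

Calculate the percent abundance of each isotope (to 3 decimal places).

Let x be the fractional abundance of Mb-111; then Mb-112 has abundance 1 − x.
110.921·x + 111.914·(1 − x) = 111.6630
(110.921 − 111.914)·x = 111.6630 − 111.914
x = -0.2510 / -0.993 = 0.25277 → 25.277% Mb-111, 74.723% Mb-112.

Mb-111: 25.277%, Mb-112: 74.723%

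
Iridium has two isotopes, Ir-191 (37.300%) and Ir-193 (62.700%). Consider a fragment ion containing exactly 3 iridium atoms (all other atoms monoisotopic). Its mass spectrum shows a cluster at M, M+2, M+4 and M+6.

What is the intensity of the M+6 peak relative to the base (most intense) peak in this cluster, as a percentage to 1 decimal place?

(0.37300 + 0.62700)^3 gives M 0.0519, M+2 0.2617, M+4 0.4399, M+6 0.2465; the largest is M+4.
P(M+4) = C(3,2) × 0.37300^1 × 0.62700^2 = 3 × 0.3730 × 0.393129 = 0.439911 (base)
P(M+6) = C(3,3) × 0.37300^0 × 0.62700^3 = 1 × 1.0000 × 0.24649188 = 0.246492
Relative intensity = 0.246492 / 0.439911 × 100 = 56.0

56.0%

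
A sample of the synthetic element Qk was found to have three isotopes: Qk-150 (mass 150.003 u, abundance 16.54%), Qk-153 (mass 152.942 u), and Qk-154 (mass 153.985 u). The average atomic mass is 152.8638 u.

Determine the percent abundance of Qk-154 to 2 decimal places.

39.11%

Let x and y be the fractions of Qk-153 and Qk-154. Then x + y = 1 − 0.1654 = 0.8346 and 152.942x + 153.985y = 152.8638 − 0.1654×150.003 = 128.0533038.
Substituting: 152.942x + 153.985(0.8346 − x) = 128.0533038
(152.942 − 153.985)x = -0.4625772  ⇒  x = 0.44351, y = 0.39109
Qk-153: 44.35%, Qk-154: 39.11%.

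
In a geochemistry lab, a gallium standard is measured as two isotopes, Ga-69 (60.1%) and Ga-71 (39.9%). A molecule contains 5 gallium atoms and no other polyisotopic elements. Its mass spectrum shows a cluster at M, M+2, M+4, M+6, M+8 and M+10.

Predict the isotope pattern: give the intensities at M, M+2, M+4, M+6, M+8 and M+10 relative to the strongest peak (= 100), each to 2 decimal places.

22.69 : 75.31 : 100.00 : 66.39 : 22.04 : 2.93

Each Ga atom is independently Ga-69 (p = 0.601) or Ga-71 (q = 0.399); the cluster is the binomial expansion (p + q)^5.
P(M) = 0.601^5 = 0.078410
P(M+2) = 5 × 0.601^4 × 0.399^1 = 0.260280
P(M+4) = 10 × 0.601^3 × 0.399^2 = 0.345596
P(M+6) = 10 × 0.601^2 × 0.399^3 = 0.229439
P(M+8) = 5 × 0.601^1 × 0.399^4 = 0.076162
P(M+10) = 0.399^5 = 0.010113
The M+4 peak is largest (0.345596); scaling to 100 gives 22.69 : 75.31 : 100.00 : 66.39 : 22.04 : 2.93.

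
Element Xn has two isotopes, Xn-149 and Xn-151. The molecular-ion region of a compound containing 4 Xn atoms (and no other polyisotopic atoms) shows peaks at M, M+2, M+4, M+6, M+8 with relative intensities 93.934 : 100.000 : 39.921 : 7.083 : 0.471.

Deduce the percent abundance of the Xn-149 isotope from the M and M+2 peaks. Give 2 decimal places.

Write p for the Xn-149 fraction. I(M+2)/I(M) = [C(4,1)·p^3·(1−p)] / p^4 = 4·(1−p)/p = 100.000/93.934 = 1.0646
(1−p)/p = 1.0646/4 = 0.2661  ⇒  p = 1/(1 + 0.2661) = 0.7898
Xn-149: 78.98%, Xn-151: 21.02%.

78.98%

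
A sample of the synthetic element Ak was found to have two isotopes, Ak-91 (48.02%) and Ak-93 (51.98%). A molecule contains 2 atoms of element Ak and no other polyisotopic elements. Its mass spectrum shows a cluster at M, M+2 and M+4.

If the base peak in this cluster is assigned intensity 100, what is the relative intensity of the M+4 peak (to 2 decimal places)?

Term probabilities: M 0.2306, M+2 0.4992, M+4 0.2702. Base peak = M+2.
P(M+2) = C(2,1) × 0.4802^1 × 0.5198^1 = 2 × 0.4802 × 0.5198 = 0.499216 (base)
P(M+4) = C(2,2) × 0.4802^0 × 0.5198^2 = 1 × 1.0000 × 0.27019204 = 0.270192
Relative intensity = 0.270192 / 0.499216 × 100 = 54.12

54.12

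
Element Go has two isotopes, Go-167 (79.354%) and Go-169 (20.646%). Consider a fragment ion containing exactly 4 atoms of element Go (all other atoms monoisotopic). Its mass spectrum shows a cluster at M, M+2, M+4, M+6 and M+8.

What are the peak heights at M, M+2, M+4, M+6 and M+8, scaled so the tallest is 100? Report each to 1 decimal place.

96.1 : 100.0 : 39.0 : 6.8 : 0.4

Each Go atom is independently Go-167 (p = 0.79354) or Go-169 (q = 0.20646); the cluster is the binomial expansion (p + q)^4.
P(M) = 0.79354^4 = 0.396529
P(M+2) = 4 × 0.79354^3 × 0.20646^1 = 0.412670
P(M+4) = 6 × 0.79354^2 × 0.20646^2 = 0.161050
P(M+6) = 4 × 0.79354^1 × 0.20646^3 = 0.027934
P(M+8) = 0.20646^4 = 0.001817
The M+2 peak is largest (0.412670); scaling to 100 gives 96.1 : 100.0 : 39.0 : 6.8 : 0.4.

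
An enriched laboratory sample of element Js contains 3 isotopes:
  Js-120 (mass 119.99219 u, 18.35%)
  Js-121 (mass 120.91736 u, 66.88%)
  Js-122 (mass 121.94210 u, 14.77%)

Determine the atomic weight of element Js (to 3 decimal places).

Average mass = Σ (abundance × isotope mass) = 0.1835 × 119.99219 + 0.6688 × 120.91736 + 0.1477 × 121.94210
= 22.018567 + 80.869530 + 18.010848 = 120.898945 u

120.899 u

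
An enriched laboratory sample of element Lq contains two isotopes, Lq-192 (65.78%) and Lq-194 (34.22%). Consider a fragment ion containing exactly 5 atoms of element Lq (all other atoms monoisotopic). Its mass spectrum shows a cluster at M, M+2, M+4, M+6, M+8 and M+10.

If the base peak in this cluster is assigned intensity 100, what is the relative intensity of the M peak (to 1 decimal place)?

Binomial terms of (0.6578 + 0.3422)^5: M 0.1232, M+2 0.3204, M+4 0.3333, M+6 0.1734, M+8 0.0451, M+10 0.0047 → M+4 is the base peak.
P(M+4) = C(5,2) × 0.6578^3 × 0.3422^2 = 10 × 0.28463061 × 0.11710084 = 0.333305 (base)
P(M) = C(5,0) × 0.6578^5 × 0.3422^0 = 1 × 0.12315991 × 1.0000 = 0.123160
Relative intensity = 0.123160 / 0.333305 × 100 = 37.0

37.0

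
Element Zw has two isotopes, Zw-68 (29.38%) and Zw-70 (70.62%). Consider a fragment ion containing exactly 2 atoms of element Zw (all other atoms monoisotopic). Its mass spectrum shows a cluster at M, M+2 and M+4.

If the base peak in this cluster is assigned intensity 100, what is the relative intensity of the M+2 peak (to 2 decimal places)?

83.21

(0.2938 + 0.7062)^2 gives M 0.0863, M+2 0.4150, M+4 0.4987; the largest is M+4.
P(M+4) = C(2,2) × 0.2938^0 × 0.7062^2 = 1 × 1.0000 × 0.49871844 = 0.498718 (base)
P(M+2) = C(2,1) × 0.2938^1 × 0.7062^1 = 2 × 0.2938 × 0.7062 = 0.414963
Relative intensity = 0.414963 / 0.498718 × 100 = 83.21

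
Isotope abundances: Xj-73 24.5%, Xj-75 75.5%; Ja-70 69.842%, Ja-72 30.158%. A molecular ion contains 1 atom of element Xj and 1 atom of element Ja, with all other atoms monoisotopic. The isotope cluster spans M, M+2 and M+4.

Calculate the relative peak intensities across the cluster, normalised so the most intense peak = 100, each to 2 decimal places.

Element Xj pattern (n=1): 0.2450 : 0.7550
Element Ja pattern (n=1): 0.69842 : 0.30158
Convolve the two distributions (both contribute in 2-u steps):
  M: 0.2450×0.69842 = 0.171113
  M+2: 0.2450×0.30158 + 0.7550×0.69842 = 0.601194
  M+4: 0.7550×0.30158 = 0.227693
Scale to base peak (0.601194) = 100: 28.46 : 100.00 : 37.87

28.46 : 100.00 : 37.87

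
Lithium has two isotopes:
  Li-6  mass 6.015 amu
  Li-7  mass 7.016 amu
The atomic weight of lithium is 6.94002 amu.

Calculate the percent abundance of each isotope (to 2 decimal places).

Li-6: 7.59%, Li-7: 92.41%

With x = fraction of Li-6 (so Li-7 is 1 − x):
6.015·x + 7.016·(1 − x) = 6.94002
(6.015 − 7.016)·x = 6.94002 − 7.016
x = -0.07598 / -1.001 = 0.07590 → 7.59% Li-6, 92.41% Li-7.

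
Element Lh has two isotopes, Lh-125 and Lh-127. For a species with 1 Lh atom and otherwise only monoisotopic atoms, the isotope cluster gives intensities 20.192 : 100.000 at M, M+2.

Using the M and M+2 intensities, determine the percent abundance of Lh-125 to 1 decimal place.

If p is the fraction of Lh that is Lh-125, then I(M+2)/I(M) = [C(1,1)·p^0·(1−p)] / p^1 = 1·(1−p)/p = 100.000/20.192 = 4.9525
(1−p)/p = 4.9525/1 = 4.9525  ⇒  p = 1/(1 + 4.9525) = 0.1680
Lh-125: 16.8%, Lh-127: 83.2%.

16.8%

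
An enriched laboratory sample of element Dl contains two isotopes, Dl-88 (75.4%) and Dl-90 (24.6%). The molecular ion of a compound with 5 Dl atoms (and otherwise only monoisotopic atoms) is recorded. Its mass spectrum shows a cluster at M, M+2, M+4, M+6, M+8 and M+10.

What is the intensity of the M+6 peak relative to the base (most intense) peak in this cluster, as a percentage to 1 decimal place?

Term probabilities: M 0.2437, M+2 0.3975, M+4 0.2594, M+6 0.0846, M+8 0.0138, M+10 0.0009. Base peak = M+2.
P(M+2) = C(5,1) × 0.754^4 × 0.246^1 = 5 × 0.32321044 × 0.2460 = 0.397549 (base)
P(M+6) = C(5,3) × 0.754^2 × 0.246^3 = 10 × 0.568516 × 0.01488694 = 0.084635
Relative intensity = 0.084635 / 0.397549 × 100 = 21.3

21.3%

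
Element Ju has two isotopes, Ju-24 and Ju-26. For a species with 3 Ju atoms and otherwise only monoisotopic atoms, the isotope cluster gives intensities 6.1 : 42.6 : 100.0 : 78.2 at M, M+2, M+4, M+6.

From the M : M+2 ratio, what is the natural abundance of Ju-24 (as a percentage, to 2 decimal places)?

30.05%

Write p for the Ju-24 fraction. I(M+2)/I(M) = [C(3,1)·p^2·(1−p)] / p^3 = 3·(1−p)/p = 42.6/6.1 = 6.9836
(1−p)/p = 6.9836/3 = 2.3279  ⇒  p = 1/(1 + 2.3279) = 0.3005
Ju-24: 30.05%, Ju-26: 69.95%.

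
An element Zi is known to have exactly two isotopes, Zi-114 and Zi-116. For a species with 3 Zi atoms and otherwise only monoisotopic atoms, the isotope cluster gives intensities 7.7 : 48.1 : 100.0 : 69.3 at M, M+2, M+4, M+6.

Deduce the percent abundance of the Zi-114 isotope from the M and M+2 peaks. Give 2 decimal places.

If p is the fraction of Zi that is Zi-114, then I(M+2)/I(M) = [C(3,1)·p^2·(1−p)] / p^3 = 3·(1−p)/p = 48.1/7.7 = 6.2468
(1−p)/p = 6.2468/3 = 2.0823  ⇒  p = 1/(1 + 2.0823) = 0.3244
Zi-114: 32.44%, Zi-116: 67.56%.

32.44%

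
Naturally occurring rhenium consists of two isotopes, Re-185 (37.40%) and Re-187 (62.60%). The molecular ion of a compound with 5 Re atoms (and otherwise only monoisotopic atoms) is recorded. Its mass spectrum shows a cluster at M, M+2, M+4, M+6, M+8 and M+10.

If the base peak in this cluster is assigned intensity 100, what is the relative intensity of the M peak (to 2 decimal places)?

2.13

(0.3740 + 0.6260)^5 gives M 0.0073, M+2 0.0612, M+4 0.2050, M+6 0.3431, M+8 0.2872, M+10 0.0961; the largest is M+6.
P(M+6) = C(5,3) × 0.3740^2 × 0.6260^3 = 10 × 0.139876 × 0.24531438 = 0.343136 (base)
P(M) = C(5,0) × 0.3740^5 × 0.6260^0 = 1 × 0.00731742 × 1.0000 = 0.007317
Relative intensity = 0.007317 / 0.343136 × 100 = 2.13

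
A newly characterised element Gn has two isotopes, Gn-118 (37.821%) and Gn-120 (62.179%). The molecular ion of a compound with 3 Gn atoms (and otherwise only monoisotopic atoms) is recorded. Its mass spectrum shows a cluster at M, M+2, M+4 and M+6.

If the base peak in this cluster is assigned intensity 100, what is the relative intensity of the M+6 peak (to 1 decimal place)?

Binomial terms of (0.37821 + 0.62179)^3: M 0.0541, M+2 0.2668, M+4 0.4387, M+6 0.2404 → M+4 is the base peak.
P(M+4) = C(3,2) × 0.37821^1 × 0.62179^2 = 3 × 0.37821 × 0.3866228 = 0.438674 (base)
P(M+6) = C(3,3) × 0.37821^0 × 0.62179^3 = 1 × 1.0000 × 0.24039819 = 0.240398
Relative intensity = 0.240398 / 0.438674 × 100 = 54.8

54.8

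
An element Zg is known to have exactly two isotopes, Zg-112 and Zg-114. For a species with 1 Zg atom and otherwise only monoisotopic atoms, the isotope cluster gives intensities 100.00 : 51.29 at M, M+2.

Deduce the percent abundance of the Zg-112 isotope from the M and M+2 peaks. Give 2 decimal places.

66.10%

Let p = fractional abundance of Zg-112. I(M+2)/I(M) = [C(1,1)·p^0·(1−p)] / p^1 = 1·(1−p)/p = 51.29/100.00 = 0.5129
(1−p)/p = 0.5129/1 = 0.5129  ⇒  p = 1/(1 + 0.5129) = 0.6610
Zg-112: 66.10%, Zg-114: 33.90%.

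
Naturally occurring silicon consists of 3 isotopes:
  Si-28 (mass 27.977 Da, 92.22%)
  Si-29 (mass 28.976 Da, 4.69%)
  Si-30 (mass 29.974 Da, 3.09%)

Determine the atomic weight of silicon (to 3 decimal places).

Ar = Σ fᵢ·mᵢ = 0.9222 × 27.977 + 0.0469 × 28.976 + 0.0309 × 29.974
= 25.8004 + 1.3590 + 0.9262 = 28.0856 Da

28.086 Da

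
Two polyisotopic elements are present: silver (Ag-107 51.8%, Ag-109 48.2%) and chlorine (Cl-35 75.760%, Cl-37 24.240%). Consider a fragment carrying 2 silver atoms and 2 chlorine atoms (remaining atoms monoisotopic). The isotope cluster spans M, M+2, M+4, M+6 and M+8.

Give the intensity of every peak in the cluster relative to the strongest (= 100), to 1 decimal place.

Silver pattern (n=2): 0.268324 : 0.499352 : 0.232324
Chlorine pattern (n=2): 0.57395776 : 0.36728448 : 0.05875776
Convolve the two distributions (both contribute in 2-u steps):
  M: 0.268324×0.57395776 = 0.154007
  M+2: 0.268324×0.36728448 + 0.499352×0.57395776 = 0.385158
  M+4: 0.268324×0.05875776 + 0.499352×0.36728448 + 0.232324×0.57395776 = 0.332515
  M+6: 0.499352×0.05875776 + 0.232324×0.36728448 = 0.114670
  M+8: 0.232324×0.05875776 = 0.013651
Scale to base peak (0.385158) = 100: 40.0 : 100.0 : 86.3 : 29.8 : 3.5

40.0 : 100.0 : 86.3 : 29.8 : 3.5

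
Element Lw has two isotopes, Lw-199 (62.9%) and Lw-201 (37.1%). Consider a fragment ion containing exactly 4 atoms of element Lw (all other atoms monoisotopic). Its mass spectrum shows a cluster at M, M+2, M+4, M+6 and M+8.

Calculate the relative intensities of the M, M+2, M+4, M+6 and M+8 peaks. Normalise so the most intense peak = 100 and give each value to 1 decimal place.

42.4 : 100.0 : 88.5 : 34.8 : 5.1

Expanding (0.629 + 0.371)^4:
P(M) = 0.629^4 = 0.156532
P(M+2) = 4 × 0.629^3 × 0.371^1 = 0.369306
P(M+4) = 6 × 0.629^2 × 0.371^2 = 0.326739
P(M+6) = 4 × 0.629^1 × 0.371^3 = 0.128479
P(M+8) = 0.371^4 = 0.018945
The M+2 peak is largest (0.369306); scaling to 100 gives 42.4 : 100.0 : 88.5 : 34.8 : 5.1.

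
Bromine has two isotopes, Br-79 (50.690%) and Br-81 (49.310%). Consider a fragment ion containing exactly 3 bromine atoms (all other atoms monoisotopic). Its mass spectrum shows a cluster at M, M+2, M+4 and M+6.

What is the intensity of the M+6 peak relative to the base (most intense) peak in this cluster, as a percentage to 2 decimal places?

(0.50690 + 0.49310)^3 gives M 0.1302, M+2 0.3801, M+4 0.3698, M+6 0.1199; the largest is M+2.
P(M+2) = C(3,1) × 0.50690^2 × 0.49310^1 = 3 × 0.25694761 × 0.4931 = 0.380103 (base)
P(M+6) = C(3,3) × 0.50690^0 × 0.49310^3 = 1 × 1.0000 × 0.11989609 = 0.119896
Relative intensity = 0.119896 / 0.380103 × 100 = 31.54

31.54%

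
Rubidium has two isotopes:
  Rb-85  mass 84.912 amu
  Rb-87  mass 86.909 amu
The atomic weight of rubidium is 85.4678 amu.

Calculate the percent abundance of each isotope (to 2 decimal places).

With x = fraction of Rb-85 (so Rb-87 is 1 − x):
84.912·x + 86.909·(1 − x) = 85.4678
(84.912 − 86.909)·x = 85.4678 − 86.909
x = -1.4412 / -1.997 = 0.72168 → 72.17% Rb-85, 27.83% Rb-87.

Rb-85: 72.17%, Rb-87: 27.83%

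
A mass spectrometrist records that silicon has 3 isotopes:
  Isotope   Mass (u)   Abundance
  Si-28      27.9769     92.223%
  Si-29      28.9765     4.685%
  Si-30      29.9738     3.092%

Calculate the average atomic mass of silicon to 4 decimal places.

28.0855 u

The abundance-weighted mean is 0.92223 × 27.9769 + 0.04685 × 28.9765 + 0.03092 × 29.9738
= 25.80114 + 1.35755 + 0.92679 = 28.08548 u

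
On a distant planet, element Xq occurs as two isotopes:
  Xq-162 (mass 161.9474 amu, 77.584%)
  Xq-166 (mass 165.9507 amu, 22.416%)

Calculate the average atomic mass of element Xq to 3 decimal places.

The abundance-weighted mean is 0.77584 × 161.9474 + 0.22416 × 165.9507
= 125.64527 + 37.19951 = 162.84478 amu

162.845 amu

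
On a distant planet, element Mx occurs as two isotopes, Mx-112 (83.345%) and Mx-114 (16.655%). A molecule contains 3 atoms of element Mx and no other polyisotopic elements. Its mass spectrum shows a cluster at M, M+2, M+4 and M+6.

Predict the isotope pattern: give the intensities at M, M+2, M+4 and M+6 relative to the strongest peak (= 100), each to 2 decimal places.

Each Mx atom is independently Mx-112 (p = 0.83345) or Mx-114 (q = 0.16655); the cluster is the binomial expansion (p + q)^3.
P(M) = 0.83345^3 = 0.578947
P(M+2) = 3 × 0.83345^2 × 0.16655^1 = 0.347076
P(M+4) = 3 × 0.83345^1 × 0.16655^2 = 0.069357
P(M+6) = 0.16655^3 = 0.004620
The M peak is largest (0.578947); scaling to 100 gives 100.00 : 59.95 : 11.98 : 0.80.

100.00 : 59.95 : 11.98 : 0.80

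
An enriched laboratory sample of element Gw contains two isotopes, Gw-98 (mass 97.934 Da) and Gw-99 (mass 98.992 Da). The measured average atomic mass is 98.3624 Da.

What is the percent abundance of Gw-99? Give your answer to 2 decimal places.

40.49%

Let x be the fractional abundance of Gw-98; then Gw-99 has abundance 1 − x.
97.934·x + 98.992·(1 − x) = 98.3624
(97.934 − 98.992)·x = 98.3624 − 98.992
x = -0.6296 / -1.058 = 0.59509 → 59.51% Gw-98, 40.49% Gw-99.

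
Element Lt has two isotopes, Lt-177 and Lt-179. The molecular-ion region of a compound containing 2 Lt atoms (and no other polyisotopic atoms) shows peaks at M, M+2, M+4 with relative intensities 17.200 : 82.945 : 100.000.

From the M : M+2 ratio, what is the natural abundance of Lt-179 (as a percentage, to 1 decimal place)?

70.7%

Let p = fractional abundance of Lt-177. I(M+2)/I(M) = [C(2,1)·p^1·(1−p)] / p^2 = 2·(1−p)/p = 82.945/17.200 = 4.8224
(1−p)/p = 4.8224/2 = 2.4112  ⇒  p = 1/(1 + 2.4112) = 0.2932
Lt-177: 29.3%, Lt-179: 70.7%.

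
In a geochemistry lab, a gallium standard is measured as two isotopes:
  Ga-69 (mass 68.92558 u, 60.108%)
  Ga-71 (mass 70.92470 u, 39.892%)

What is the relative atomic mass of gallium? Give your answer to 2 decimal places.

Average mass = Σ (abundance × isotope mass) = 0.60108 × 68.92558 + 0.39892 × 70.92470
= 41.429788 + 28.293281 = 69.723069 u

69.72 u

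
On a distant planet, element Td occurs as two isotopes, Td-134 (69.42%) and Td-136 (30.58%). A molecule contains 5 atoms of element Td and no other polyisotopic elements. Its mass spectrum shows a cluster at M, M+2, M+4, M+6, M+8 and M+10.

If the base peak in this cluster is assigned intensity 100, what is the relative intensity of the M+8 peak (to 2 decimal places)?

8.55

(0.6942 + 0.3058)^5 gives M 0.1612, M+2 0.3551, M+4 0.3128, M+6 0.1378, M+8 0.0304, M+10 0.0027; the largest is M+2.
P(M+2) = C(5,1) × 0.6942^4 × 0.3058^1 = 5 × 0.23224076 × 0.3058 = 0.355096 (base)
P(M+8) = C(5,4) × 0.6942^1 × 0.3058^4 = 5 × 0.6942 × 0.0087448 = 0.030353
Relative intensity = 0.030353 / 0.355096 × 100 = 8.55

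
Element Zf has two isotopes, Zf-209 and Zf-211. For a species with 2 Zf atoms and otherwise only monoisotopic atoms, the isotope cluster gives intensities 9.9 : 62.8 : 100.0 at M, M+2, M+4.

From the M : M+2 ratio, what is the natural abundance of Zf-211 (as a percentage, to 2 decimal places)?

Let p = fractional abundance of Zf-209. I(M+2)/I(M) = [C(2,1)·p^1·(1−p)] / p^2 = 2·(1−p)/p = 62.8/9.9 = 6.3434
(1−p)/p = 6.3434/2 = 3.1717  ⇒  p = 1/(1 + 3.1717) = 0.2397
Zf-209: 23.97%, Zf-211: 76.03%.

76.03%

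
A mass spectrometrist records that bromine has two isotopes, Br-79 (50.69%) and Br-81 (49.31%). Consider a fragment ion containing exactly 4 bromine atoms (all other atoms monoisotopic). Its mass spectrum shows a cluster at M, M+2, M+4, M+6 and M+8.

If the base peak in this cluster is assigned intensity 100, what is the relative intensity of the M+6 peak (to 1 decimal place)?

(0.5069 + 0.4931)^4 gives M 0.0660, M+2 0.2569, M+4 0.3749, M+6 0.2431, M+8 0.0591; the largest is M+4.
P(M+4) = C(4,2) × 0.5069^2 × 0.4931^2 = 6 × 0.25694761 × 0.24314761 = 0.374857 (base)
P(M+6) = C(4,3) × 0.5069^1 × 0.4931^3 = 4 × 0.5069 × 0.11989609 = 0.243101
Relative intensity = 0.243101 / 0.374857 × 100 = 64.9

64.9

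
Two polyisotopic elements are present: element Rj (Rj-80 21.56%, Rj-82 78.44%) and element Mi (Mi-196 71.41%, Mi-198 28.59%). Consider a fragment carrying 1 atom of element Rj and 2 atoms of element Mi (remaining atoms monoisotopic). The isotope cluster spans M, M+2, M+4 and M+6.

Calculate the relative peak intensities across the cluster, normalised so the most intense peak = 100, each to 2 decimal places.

Element Rj pattern (n=1): 0.2156 : 0.7844
Element Mi pattern (n=2): 0.50993881 : 0.40832238 : 0.08173881
Convolve the two distributions (both contribute in 2-u steps):
  M: 0.2156×0.50993881 = 0.109943
  M+2: 0.2156×0.40832238 + 0.7844×0.50993881 = 0.488030
  M+4: 0.2156×0.08173881 + 0.7844×0.40832238 = 0.337911
  M+6: 0.7844×0.08173881 = 0.064116
Scale to base peak (0.488030) = 100: 22.53 : 100.00 : 69.24 : 13.14

22.53 : 100.00 : 69.24 : 13.14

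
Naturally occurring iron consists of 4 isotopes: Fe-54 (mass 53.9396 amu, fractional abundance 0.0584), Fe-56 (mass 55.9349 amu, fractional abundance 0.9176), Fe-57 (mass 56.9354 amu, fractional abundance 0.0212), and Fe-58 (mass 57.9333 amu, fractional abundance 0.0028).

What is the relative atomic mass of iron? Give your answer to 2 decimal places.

55.85 amu

Weight each isotope mass by its fractional abundance: 0.0584 × 53.9396 + 0.9176 × 55.9349 + 0.0212 × 56.9354 + 0.0028 × 57.9333
= 3.15007 + 51.32586 + 1.20703 + 0.16221 = 55.84517 amu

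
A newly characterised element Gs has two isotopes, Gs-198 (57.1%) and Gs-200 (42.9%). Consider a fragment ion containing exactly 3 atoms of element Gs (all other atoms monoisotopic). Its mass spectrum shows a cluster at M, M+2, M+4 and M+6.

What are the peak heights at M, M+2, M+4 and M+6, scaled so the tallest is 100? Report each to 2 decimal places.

Expanding (0.571 + 0.429)^3:
P(M) = 0.571^3 = 0.186169
P(M+2) = 3 × 0.571^2 × 0.429^1 = 0.419615
P(M+4) = 3 × 0.571^1 × 0.429^2 = 0.315262
P(M+6) = 0.429^3 = 0.078954
The M+2 peak is largest (0.419615); scaling to 100 gives 44.37 : 100.00 : 75.13 : 18.82.

44.37 : 100.00 : 75.13 : 18.82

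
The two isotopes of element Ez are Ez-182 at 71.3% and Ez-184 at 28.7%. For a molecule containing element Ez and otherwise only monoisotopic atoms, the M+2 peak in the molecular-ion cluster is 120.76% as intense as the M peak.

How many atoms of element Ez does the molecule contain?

For n independent Ez atoms, I(M+2)/I(M) = n · (abundance Ez-184) / (abundance Ez-182) = n · 0.287/0.713.
n = 1.2076 × 0.713/0.287 = 3.00 ≈ 3

3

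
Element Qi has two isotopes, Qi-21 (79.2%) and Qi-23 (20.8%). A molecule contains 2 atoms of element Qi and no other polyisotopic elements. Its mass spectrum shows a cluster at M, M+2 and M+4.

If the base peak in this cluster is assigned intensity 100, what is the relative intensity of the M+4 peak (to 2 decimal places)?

Binomial terms of (0.792 + 0.208)^2: M 0.6273, M+2 0.3295, M+4 0.0433 → M is the base peak.
P(M) = C(2,0) × 0.792^2 × 0.208^0 = 1 × 0.627264 × 1.0000 = 0.627264 (base)
P(M+4) = C(2,2) × 0.792^0 × 0.208^2 = 1 × 1.0000 × 0.043264 = 0.043264
Relative intensity = 0.043264 / 0.627264 × 100 = 6.90

6.90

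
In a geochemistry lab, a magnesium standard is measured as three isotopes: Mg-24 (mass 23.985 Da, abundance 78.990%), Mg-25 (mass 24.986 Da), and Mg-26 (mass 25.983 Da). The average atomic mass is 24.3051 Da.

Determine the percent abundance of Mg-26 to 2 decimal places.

The remaining 21.010% is split between Mg-25 (fraction x) and Mg-26 (fraction 0.21010 − x).
Substituting: 24.986x + 25.983(0.21010 − x) = 5.3593485
(24.986 − 25.983)x = -0.0996798  ⇒  x = 0.09998, y = 0.11012
Mg-25: 10.00%, Mg-26: 11.01%.

11.01%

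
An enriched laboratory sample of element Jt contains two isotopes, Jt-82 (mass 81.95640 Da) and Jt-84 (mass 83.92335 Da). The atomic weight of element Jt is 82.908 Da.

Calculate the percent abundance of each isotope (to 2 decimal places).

Jt-82: 51.62%, Jt-84: 48.38%

Let x be the fractional abundance of Jt-82; then Jt-84 has abundance 1 − x.
81.95640·x + 83.92335·(1 − x) = 82.908
(81.95640 − 83.92335)·x = 82.908 − 83.92335
x = -1.01535 / -1.96695 = 0.51621 → 51.62% Jt-82, 48.38% Jt-84.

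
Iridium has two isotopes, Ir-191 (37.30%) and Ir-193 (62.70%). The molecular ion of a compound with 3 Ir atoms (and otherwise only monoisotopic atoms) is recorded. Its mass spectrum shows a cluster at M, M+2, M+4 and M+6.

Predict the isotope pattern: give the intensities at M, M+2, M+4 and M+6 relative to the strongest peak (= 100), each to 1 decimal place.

11.8 : 59.5 : 100.0 : 56.0

Expanding (0.3730 + 0.6270)^3:
P(M) = 0.3730^3 = 0.051895
P(M+2) = 3 × 0.3730^2 × 0.6270^1 = 0.261702
P(M+4) = 3 × 0.3730^1 × 0.6270^2 = 0.439911
P(M+6) = 0.6270^3 = 0.246492
The M+4 peak is largest (0.439911); scaling to 100 gives 11.8 : 59.5 : 100.0 : 56.0.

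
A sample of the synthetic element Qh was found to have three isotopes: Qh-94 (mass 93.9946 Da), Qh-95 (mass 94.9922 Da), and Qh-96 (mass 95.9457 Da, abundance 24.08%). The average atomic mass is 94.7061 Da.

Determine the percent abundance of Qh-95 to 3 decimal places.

Let x and y be the fractions of Qh-94 and Qh-95. Then x + y = 1 − 0.2408 = 0.7592 and 93.9946x + 94.9922y = 94.7061 − 0.2408×95.9457 = 71.60237544.
Substituting: 93.9946x + 94.9922(0.7592 − x) = 71.60237544
(93.9946 − 94.9922)x = -0.5157028  ⇒  x = 0.51694, y = 0.24226
Qh-94: 51.694%, Qh-95: 24.226%.

24.226%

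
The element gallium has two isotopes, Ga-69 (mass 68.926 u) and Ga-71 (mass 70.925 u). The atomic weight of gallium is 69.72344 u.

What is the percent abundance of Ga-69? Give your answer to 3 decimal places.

60.108%

With x = fraction of Ga-69 (so Ga-71 is 1 − x):
68.926·x + 70.925·(1 − x) = 69.72344
(68.926 − 70.925)·x = 69.72344 − 70.925
x = -1.20156 / -1.999 = 0.60108 → 60.108% Ga-69, 39.892% Ga-71.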